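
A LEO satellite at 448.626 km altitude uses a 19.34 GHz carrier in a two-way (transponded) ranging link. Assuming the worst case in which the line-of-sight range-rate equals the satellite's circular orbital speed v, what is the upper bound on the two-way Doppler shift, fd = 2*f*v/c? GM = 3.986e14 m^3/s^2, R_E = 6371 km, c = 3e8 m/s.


r = 6.819626e+06 m
v = sqrt(mu/r) = 7645.1915 m/s (worst-case radial velocity)
f = 19.34 GHz = 1.934e+10 Hz
fd = 2*f*v/c = 2*1.934e+10*7645.1915/3.0e+08
fd = 985720.0240 Hz

985720.0240 Hz


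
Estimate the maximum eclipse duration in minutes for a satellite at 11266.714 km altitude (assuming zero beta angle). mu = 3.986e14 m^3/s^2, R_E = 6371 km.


r = 17637.7140 km
T = 388.5290 min
Eclipse fraction = arcsin(R_E/r)/pi = arcsin(6371.0000/17637.7140)/pi
= arcsin(0.3612146)/pi = 0.1176378
Eclipse duration = 0.1176378 * 388.5290 = 45.7057 min

45.7057 minutes


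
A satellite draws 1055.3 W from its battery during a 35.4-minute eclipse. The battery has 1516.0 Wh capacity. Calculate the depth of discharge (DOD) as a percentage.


E_used = P * t / 60 = 1055.3 * 35.4 / 60 = 622.6270 Wh
DOD = E_used / E_total * 100 = 622.6270 / 1516.0 * 100
DOD = 41.0704 %

41.0704 %


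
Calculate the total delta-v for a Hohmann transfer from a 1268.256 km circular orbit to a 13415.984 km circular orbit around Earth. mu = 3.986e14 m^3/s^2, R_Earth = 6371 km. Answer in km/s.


r1 = 7639.2560 km = 7.639256e+06 m
r2 = 19786.9840 km = 1.9786984e+07 m
dv1 = sqrt(mu/r1)*(sqrt(2*r2/(r1+r2)) - 1) = 1453.4796 m/s
dv2 = sqrt(mu/r2)*(1 - sqrt(2*r1/(r1+r2))) = 1138.3348 m/s
total dv = |dv1| + |dv2| = 1453.4796 + 1138.3348 = 2591.8143 m/s = 2.5918 km/s

2.5918 km/s


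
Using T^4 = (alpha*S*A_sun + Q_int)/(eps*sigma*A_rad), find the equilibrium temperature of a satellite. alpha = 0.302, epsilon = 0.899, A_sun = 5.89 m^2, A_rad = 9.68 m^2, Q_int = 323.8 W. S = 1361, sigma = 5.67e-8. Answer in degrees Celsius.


Numerator = alpha*S*A_sun + Q_int = 0.302*1361*5.89 + 323.8 = 2744.7196 W
Denominator = eps*sigma*A_rad = 0.899*5.67e-8*9.68 = 4.9342154e-07 W/K^4
T^4 = 5.5626261e+09 K^4
T = 273.0989 K = -0.05108915 C

-0.0511 degrees Celsius


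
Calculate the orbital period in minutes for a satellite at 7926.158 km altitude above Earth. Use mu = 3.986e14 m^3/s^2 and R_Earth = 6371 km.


r = 14297.1580 km = 1.4297158e+07 m
T = 2*pi*sqrt(r^3/mu) = 2*pi*sqrt(2.9224639e+21 / 3.986e14)
T = 17013.1917 s = 283.5532 min

283.5532 minutes


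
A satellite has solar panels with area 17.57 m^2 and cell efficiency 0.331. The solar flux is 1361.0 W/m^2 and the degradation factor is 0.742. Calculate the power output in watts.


P = area * eta * S * degradation
P = 17.57 * 0.331 * 1361.0 * 0.742
P = 5873.0241 W

5873.0241 W


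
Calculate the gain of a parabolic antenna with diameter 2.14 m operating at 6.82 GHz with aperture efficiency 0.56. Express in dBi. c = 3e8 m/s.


lambda = c/f = 3e8 / 6.82e+09 = 0.04398827 m
G = eta*(pi*D/lambda)^2 = 0.56*(pi*2.14/0.04398827)^2
G = 13081.0185 (linear)
G = 10*log10(13081.0185) = 41.1664 dBi

41.1664 dBi


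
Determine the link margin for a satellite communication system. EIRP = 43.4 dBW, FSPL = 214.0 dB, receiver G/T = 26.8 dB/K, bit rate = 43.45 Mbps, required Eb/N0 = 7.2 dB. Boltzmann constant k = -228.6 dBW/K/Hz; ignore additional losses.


C/N0 = EIRP - FSPL + G/T - k = 43.4 - 214.0 + 26.8 - (-228.6)
C/N0 = 84.8000 dB-Hz
R_b = 43.45 Mbps = 4.345e+07 bps -> 10*log10(R_b) = 76.3799 dB-Hz
Eb/N0 = C/N0 - 10*log10(R_b) = 84.8000 - 76.3799 = 8.4201 dB
Margin = Eb/N0 - Eb/N0_req = 8.4201 - 7.2 = 1.2201 dB (link closes)

1.2201 dB


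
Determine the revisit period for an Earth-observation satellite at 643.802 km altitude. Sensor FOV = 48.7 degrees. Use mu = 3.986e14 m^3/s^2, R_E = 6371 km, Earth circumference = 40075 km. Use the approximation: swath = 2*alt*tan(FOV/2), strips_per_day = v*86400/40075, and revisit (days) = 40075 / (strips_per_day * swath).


swath = 2*643.802*tan(0.4249877) = 582.7288 km
v = sqrt(mu/r) = 7538.0834 m/s = 7.5381 km/s
strips/day = v*86400/40075 = 7.5381*86400/40075 = 16.2518
coverage/day = strips * swath = 16.2518 * 582.7288 = 9470.3842 km
revisit = 40075 / 9470.3842 = 4.2316 days

4.2316 days


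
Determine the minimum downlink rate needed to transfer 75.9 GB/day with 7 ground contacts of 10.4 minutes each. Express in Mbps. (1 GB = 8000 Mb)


total contact time = 7 * 10.4 * 60 = 4368.0000 s
data = 75.9 GB = 607200.0000 Mb
rate = 607200.0000 / 4368.0000 = 139.0110 Mbps

139.0110 Mbps


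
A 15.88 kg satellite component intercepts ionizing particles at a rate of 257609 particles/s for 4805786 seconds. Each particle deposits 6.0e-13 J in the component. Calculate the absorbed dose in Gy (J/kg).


Total energy deposited = rate * time * E_per
  = 257609 * 4805786 * 6.0e-13 = 0.7428082 J
Dose = E_total / mass = 0.7428082 / 15.88
Dose = 0.04677634 Gy

0.0468 Gy


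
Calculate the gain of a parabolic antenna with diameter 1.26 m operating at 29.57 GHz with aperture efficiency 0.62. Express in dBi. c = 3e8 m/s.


lambda = c/f = 3e8 / 2.957e+10 = 0.01014542 m
G = eta*(pi*D/lambda)^2 = 0.62*(pi*1.26/0.01014542)^2
G = 94382.7582 (linear)
G = 10*log10(94382.7582) = 49.7489 dBi

49.7489 dBi


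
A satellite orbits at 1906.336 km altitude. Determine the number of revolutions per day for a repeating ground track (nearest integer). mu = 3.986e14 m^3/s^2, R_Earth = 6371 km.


r = 8.277336e+06 m
T = 2*pi*sqrt(r^3/mu) = 7494.5765 s = 124.9096 min
revs/day = 1440 / 124.9096 = 11.5283
Rounded: 12 revolutions per day

12 revolutions per day


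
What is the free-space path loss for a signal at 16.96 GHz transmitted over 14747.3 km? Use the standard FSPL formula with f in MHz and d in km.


f = 16.96 GHz = 16960.0000 MHz
d = 14747.3 km
FSPL = 32.44 + 20*log10(16960.0000) + 20*log10(14747.3)
FSPL = 32.44 + 84.5885 + 83.3743
FSPL = 200.4028 dB

200.4028 dB


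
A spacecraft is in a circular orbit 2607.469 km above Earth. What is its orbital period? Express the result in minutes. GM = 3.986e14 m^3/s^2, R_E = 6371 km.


r = 8978.4690 km = 8.978469e+06 m
T = 2*pi*sqrt(r^3/mu) = 2*pi*sqrt(7.2378047e+20 / 3.986e14)
T = 8466.7094 s = 141.1118 min

141.1118 minutes


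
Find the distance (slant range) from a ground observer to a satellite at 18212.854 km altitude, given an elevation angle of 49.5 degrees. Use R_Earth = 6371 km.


h = 18212.854 km, el = 49.5 deg
d = -R_E*sin(el) + sqrt((R_E*sin(el))^2 + 2*R_E*h + h^2)
d = -6371.0000*sin(0.863938) + sqrt((6371.0000*0.760406)^2 + 2*6371.0000*18212.854 + 18212.854^2)
d = 19388.6099 km

19388.6099 km


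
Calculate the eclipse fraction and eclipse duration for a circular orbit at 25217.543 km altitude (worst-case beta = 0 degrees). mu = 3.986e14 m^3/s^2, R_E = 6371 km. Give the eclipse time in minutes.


r = 31588.5430 km
T = 931.2244 min
Eclipse fraction = arcsin(R_E/r)/pi = arcsin(6371.0000/31588.5430)/pi
= arcsin(0.201687)/pi = 0.06464239
Eclipse duration = 0.06464239 * 931.2244 = 60.1966 min

60.1966 minutes


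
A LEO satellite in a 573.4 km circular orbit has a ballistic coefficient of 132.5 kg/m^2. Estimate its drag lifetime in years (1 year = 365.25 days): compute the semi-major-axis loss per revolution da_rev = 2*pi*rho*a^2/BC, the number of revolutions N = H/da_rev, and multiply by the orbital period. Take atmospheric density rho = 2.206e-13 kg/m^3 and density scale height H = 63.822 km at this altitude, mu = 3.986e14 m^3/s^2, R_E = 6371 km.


a = R_E + alt = 6944.4000 km = 6.9444e+06 m
da_rev = 2*pi*rho*a^2/BC = 2*pi*2.206e-13*(6.9444e+06)^2/132.5 = 0.504474194 m per revolution
N = H/da_rev = 63822.0000 m / 0.504474194 m = 126511.9223 revolutions
P = 2*pi*sqrt(a^3/mu) = 5759.2153 s
lifetime = N*P = 126511.9223 * 5759.2153 = 7.286094e+08 s = 8432.9791 days
years = 8432.9791 / 365.25 = 23.0882 years

23.0882 years


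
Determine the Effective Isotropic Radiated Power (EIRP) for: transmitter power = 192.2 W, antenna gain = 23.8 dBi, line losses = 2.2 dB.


Pt = 192.2 W = 22.8375 dBW
EIRP = Pt_dBW + Gt - losses = 22.8375 + 23.8 - 2.2 = 44.4375 dBW

44.4375 dBW


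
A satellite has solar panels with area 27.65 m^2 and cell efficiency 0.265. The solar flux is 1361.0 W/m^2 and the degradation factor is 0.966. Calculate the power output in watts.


P = area * eta * S * degradation
P = 27.65 * 0.265 * 1361.0 * 0.966
P = 9633.3261 W

9633.3261 W


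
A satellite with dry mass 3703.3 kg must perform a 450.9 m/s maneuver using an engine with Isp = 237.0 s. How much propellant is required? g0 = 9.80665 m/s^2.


ve = Isp * g0 = 237.0 * 9.80665 = 2324.176050 m/s
mass ratio = exp(dv/ve) = exp(450.9/2324.176050) = 1.21410143
m_prop = m_dry * (mr - 1) = 3703.3 * (1.21410143 - 1)
m_prop = 792.8818 kg

792.8818 kg


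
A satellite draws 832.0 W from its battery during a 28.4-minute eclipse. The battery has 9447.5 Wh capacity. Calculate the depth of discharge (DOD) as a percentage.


E_used = P * t / 60 = 832.0 * 28.4 / 60 = 393.8133 Wh
DOD = E_used / E_total * 100 = 393.8133 / 9447.5 * 100
DOD = 4.1684 %

4.1684 %


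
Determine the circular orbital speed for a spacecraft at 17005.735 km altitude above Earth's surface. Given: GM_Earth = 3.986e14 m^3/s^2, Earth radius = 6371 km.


r = R_E + alt = 6371.0 + 17005.735 = 23376.7350 km = 2.3376735e+07 m
v = sqrt(mu/r) = sqrt(3.986e14 / 2.3376735e+07) = 4129.3027 m/s = 4.1293 km/s

4.1293 km/s


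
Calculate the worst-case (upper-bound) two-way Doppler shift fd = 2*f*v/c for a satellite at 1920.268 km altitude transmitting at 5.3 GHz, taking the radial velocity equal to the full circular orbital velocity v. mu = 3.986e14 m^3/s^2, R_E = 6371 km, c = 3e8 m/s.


r = 8.291268e+06 m
v = sqrt(mu/r) = 6933.5902 m/s (worst-case radial velocity)
f = 5.3 GHz = 5.3e+09 Hz
fd = 2*f*v/c = 2*5.3e+09*6933.5902/3.0e+08
fd = 244986.8542 Hz

244986.8542 Hz


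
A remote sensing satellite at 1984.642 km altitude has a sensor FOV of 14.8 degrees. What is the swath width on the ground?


FOV = 14.8 deg = 0.2583087 rad
swath = 2 * alt * tan(FOV/2) = 2 * 1984.642 * tan(0.1291544)
swath = 2 * 1984.642 * 0.1298773
swath = 515.5200 km

515.5200 km


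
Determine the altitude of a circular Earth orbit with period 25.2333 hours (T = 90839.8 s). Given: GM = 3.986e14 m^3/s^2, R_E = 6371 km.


T = 90839.8 s
r = (mu*T^2/(4*pi^2))^(1/3) = (3.986e14 * 90839.8^2 / (4*pi^2))^(1/3)
r = 4.3676044e+07 m = 43676.0444 km
alt = r - R_E = 43676.0444 - 6371 = 37305.0444 km

37305.0444 km


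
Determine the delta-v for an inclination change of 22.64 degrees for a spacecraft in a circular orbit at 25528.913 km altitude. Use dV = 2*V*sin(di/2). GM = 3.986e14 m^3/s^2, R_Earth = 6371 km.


r = 31899.9130 km = 3.1899913e+07 m
V = sqrt(mu/r) = 3534.8737 m/s
di = 22.64 deg = 0.3951425 rad
dV = 2*V*sin(di/2) = 2*3534.8737*sin(0.1975713)
dV = 1387.7096 m/s = 1.3877 km/s

1.3877 km/s


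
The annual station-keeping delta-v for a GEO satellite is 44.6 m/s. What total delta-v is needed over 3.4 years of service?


dV = rate * years = 44.6 * 3.4
dV = 151.6400 m/s

151.6400 m/s


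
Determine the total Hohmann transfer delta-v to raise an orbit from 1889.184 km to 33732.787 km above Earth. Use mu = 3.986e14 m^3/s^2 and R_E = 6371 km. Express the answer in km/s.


r1 = 8260.1840 km = 8.260184e+06 m
r2 = 40103.7870 km = 4.0103787e+07 m
dv1 = sqrt(mu/r1)*(sqrt(2*r2/(r1+r2)) - 1) = 1999.2032 m/s
dv2 = sqrt(mu/r2)*(1 - sqrt(2*r1/(r1+r2))) = 1310.0779 m/s
total dv = |dv1| + |dv2| = 1999.2032 + 1310.0779 = 3309.2811 m/s = 3.3093 km/s

3.3093 km/s


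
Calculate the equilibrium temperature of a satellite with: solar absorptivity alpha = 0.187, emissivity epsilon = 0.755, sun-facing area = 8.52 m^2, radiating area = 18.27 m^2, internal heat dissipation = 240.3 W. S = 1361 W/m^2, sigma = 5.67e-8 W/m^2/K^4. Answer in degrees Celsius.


Numerator = alpha*S*A_sun + Q_int = 0.187*1361*8.52 + 240.3 = 2408.6996 W
Denominator = eps*sigma*A_rad = 0.755*5.67e-8*18.27 = 7.8211129e-07 W/K^4
T^4 = 3.0797403e+09 K^4
T = 235.5746 K = -37.5754 C

-37.5754 degrees Celsius


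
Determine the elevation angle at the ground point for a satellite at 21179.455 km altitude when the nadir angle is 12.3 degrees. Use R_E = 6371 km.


r = R_E + alt = 27550.4550 km
Law of sines in the satellite / Earth-center / ground-point triangle:
  sin(nadir)/R_E = sin(90 + el)/r  =>  cos(el) = (r/R_E)*sin(nadir)
cos(el) = (27550.4550 / 6371.0000) * sin(12.3 deg) = 0.9212187
el = arccos(0.9212187) = 22.8951 deg
(Earth-central angle = 90 - nadir - el = 54.8049 deg)

22.8951 degrees


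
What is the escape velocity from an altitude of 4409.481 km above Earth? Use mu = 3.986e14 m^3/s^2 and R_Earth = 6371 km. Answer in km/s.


r = 6371.0 + 4409.481 = 10780.4810 km = 1.0780481e+07 m
v_esc = sqrt(2*mu/r) = sqrt(2*3.986e14 / 1.0780481e+07)
v_esc = 8599.3292 m/s = 8.5993 km/s

8.5993 km/s


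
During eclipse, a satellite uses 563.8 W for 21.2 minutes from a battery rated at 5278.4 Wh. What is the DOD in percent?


E_used = P * t / 60 = 563.8 * 21.2 / 60 = 199.2093 Wh
DOD = E_used / E_total * 100 = 199.2093 / 5278.4 * 100
DOD = 3.7740 %

3.7740 %


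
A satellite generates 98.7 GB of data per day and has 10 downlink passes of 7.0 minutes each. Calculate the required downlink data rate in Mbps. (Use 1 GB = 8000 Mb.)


total contact time = 10 * 7.0 * 60 = 4200.0000 s
data = 98.7 GB = 789600.0000 Mb
rate = 789600.0000 / 4200.0000 = 188.0000 Mbps

188.0000 Mbps


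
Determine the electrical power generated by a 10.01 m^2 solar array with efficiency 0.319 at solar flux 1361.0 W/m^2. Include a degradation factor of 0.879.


P = area * eta * S * degradation
P = 10.01 * 0.319 * 1361.0 * 0.879
P = 3820.0739 W

3820.0739 W


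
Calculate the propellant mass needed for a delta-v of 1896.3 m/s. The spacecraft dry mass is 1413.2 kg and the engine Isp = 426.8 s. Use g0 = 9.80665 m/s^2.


ve = Isp * g0 = 426.8 * 9.80665 = 4185.478220 m/s
mass ratio = exp(dv/ve) = exp(1896.3/4185.478220) = 1.57312881
m_prop = m_dry * (mr - 1) = 1413.2 * (1.57312881 - 1)
m_prop = 809.9456 kg

809.9456 kg


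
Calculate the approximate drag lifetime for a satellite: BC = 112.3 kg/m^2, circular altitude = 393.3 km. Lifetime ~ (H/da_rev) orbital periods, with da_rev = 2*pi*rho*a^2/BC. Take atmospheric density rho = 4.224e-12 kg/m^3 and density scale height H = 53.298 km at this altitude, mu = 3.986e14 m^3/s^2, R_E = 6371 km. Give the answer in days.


a = R_E + alt = 6764.3000 km = 6.7643e+06 m
da_rev = 2*pi*rho*a^2/BC = 2*pi*4.224e-12*(6.7643e+06)^2/112.3 = 10.813586 m per revolution
N = H/da_rev = 53298.0000 m / 10.813586 m = 4928.7997 revolutions
P = 2*pi*sqrt(a^3/mu) = 5536.6301 s
lifetime = N*P = 4928.7997 * 5536.6301 = 2.7288941e+07 s = 315.8442 days

315.8442 days


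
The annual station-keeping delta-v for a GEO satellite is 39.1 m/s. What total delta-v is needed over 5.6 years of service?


dV = rate * years = 39.1 * 5.6
dV = 218.9600 m/s

218.9600 m/s


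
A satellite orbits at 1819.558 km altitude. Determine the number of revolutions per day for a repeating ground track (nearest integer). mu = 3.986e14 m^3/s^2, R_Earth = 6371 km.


r = 8.190558e+06 m
T = 2*pi*sqrt(r^3/mu) = 7377.0284 s = 122.9505 min
revs/day = 1440 / 122.9505 = 11.7120
Rounded: 12 revolutions per day

12 revolutions per day


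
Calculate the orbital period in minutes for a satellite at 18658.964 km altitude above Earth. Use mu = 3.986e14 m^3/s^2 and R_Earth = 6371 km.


r = 25029.9640 km = 2.5029964e+07 m
T = 2*pi*sqrt(r^3/mu) = 2*pi*sqrt(1.568125e+22 / 3.986e14)
T = 39409.5575 s = 656.8260 min

656.8260 minutes


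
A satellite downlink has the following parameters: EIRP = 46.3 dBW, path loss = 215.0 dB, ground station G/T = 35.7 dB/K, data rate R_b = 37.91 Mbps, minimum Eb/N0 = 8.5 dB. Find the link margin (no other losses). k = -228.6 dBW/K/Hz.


C/N0 = EIRP - FSPL + G/T - k = 46.3 - 215.0 + 35.7 - (-228.6)
C/N0 = 95.6000 dB-Hz
R_b = 37.91 Mbps = 3.791e+07 bps -> 10*log10(R_b) = 75.7875 dB-Hz
Eb/N0 = C/N0 - 10*log10(R_b) = 95.6000 - 75.7875 = 19.8125 dB
Margin = Eb/N0 - Eb/N0_req = 19.8125 - 8.5 = 11.3125 dB (link closes)

11.3125 dB


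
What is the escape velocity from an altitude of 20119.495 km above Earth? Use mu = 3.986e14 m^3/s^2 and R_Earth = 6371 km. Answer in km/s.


r = 6371.0 + 20119.495 = 26490.4950 km = 2.6490495e+07 m
v_esc = sqrt(2*mu/r) = sqrt(2*3.986e14 / 2.6490495e+07)
v_esc = 5485.7828 m/s = 5.4858 km/s

5.4858 km/s


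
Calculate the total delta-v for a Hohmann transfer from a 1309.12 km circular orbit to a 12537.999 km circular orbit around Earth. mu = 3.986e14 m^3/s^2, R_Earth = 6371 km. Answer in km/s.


r1 = 7680.1200 km = 7.68012e+06 m
r2 = 18908.9990 km = 1.8908999e+07 m
dv1 = sqrt(mu/r1)*(sqrt(2*r2/(r1+r2)) - 1) = 1387.5746 m/s
dv2 = sqrt(mu/r2)*(1 - sqrt(2*r1/(r1+r2))) = 1101.6401 m/s
total dv = |dv1| + |dv2| = 1387.5746 + 1101.6401 = 2489.2147 m/s = 2.4892 km/s

2.4892 km/s


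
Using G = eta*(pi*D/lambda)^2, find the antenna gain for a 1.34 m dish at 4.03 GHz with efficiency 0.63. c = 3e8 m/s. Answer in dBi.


lambda = c/f = 3e8 / 4.03e+09 = 0.07444169 m
G = eta*(pi*D/lambda)^2 = 0.63*(pi*1.34/0.07444169)^2
G = 2014.7329 (linear)
G = 10*log10(2014.7329) = 33.0422 dBi

33.0422 dBi


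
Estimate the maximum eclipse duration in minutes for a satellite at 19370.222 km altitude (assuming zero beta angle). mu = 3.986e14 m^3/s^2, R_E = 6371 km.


r = 25741.2220 km
T = 685.0207 min
Eclipse fraction = arcsin(R_E/r)/pi = arcsin(6371.0000/25741.2220)/pi
= arcsin(0.2475018)/pi = 0.07960963
Eclipse duration = 0.07960963 * 685.0207 = 54.5342 min

54.5342 minutes


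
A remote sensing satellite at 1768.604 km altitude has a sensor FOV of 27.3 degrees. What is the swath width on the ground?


FOV = 27.3 deg = 0.4764749 rad
swath = 2 * alt * tan(FOV/2) = 2 * 1768.604 * tan(0.2382374)
swath = 2 * 1768.604 * 0.2428494
swath = 859.0088 km

859.0088 km


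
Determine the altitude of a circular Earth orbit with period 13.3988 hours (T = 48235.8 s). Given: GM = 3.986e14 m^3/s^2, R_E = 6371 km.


T = 48235.8 s
r = (mu*T^2/(4*pi^2))^(1/3) = (3.986e14 * 48235.8^2 / (4*pi^2))^(1/3)
r = 2.8639945e+07 m = 28639.9448 km
alt = r - R_E = 28639.9448 - 6371 = 22268.9448 km

22268.9448 km


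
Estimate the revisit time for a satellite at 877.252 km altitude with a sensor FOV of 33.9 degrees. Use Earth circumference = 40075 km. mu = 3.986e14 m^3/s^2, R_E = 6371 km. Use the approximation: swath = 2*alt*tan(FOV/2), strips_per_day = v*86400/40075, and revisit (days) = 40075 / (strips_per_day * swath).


swath = 2*877.252*tan(0.2958333) = 534.7319 km
v = sqrt(mu/r) = 7415.6975 m/s = 7.4157 km/s
strips/day = v*86400/40075 = 7.4157*86400/40075 = 15.9879
coverage/day = strips * swath = 15.9879 * 534.7319 = 8549.2564 km
revisit = 40075 / 8549.2564 = 4.6875 days

4.6875 days


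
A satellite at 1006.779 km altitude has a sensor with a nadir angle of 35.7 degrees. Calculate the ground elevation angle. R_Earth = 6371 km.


r = R_E + alt = 7377.7790 km
Law of sines in the satellite / Earth-center / ground-point triangle:
  sin(nadir)/R_E = sin(90 + el)/r  =>  cos(el) = (r/R_E)*sin(nadir)
cos(el) = (7377.7790 / 6371.0000) * sin(35.7 deg) = 0.6757555
el = arccos(0.6757555) = 47.4872 deg
(Earth-central angle = 90 - nadir - el = 6.8128 deg)

47.4872 degrees


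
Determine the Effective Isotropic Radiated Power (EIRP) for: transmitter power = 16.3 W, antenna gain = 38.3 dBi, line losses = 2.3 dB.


Pt = 16.3 W = 12.1219 dBW
EIRP = Pt_dBW + Gt - losses = 12.1219 + 38.3 - 2.3 = 48.1219 dBW

48.1219 dBW


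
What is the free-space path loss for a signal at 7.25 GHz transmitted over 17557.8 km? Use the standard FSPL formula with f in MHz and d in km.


f = 7.25 GHz = 7250.0000 MHz
d = 17557.8 km
FSPL = 32.44 + 20*log10(7250.0000) + 20*log10(17557.8)
FSPL = 32.44 + 77.2068 + 84.8894
FSPL = 194.5362 dB

194.5362 dB


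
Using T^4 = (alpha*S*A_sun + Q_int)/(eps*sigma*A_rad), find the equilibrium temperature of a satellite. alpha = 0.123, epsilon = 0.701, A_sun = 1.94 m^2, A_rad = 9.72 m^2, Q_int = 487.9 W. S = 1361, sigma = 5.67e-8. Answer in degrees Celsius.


Numerator = alpha*S*A_sun + Q_int = 0.123*1361*1.94 + 487.9 = 812.6618 W
Denominator = eps*sigma*A_rad = 0.701*5.67e-8*9.72 = 3.8633792e-07 W/K^4
T^4 = 2.1035e+09 K^4
T = 214.1587 K = -58.9913 C

-58.9913 degrees Celsius


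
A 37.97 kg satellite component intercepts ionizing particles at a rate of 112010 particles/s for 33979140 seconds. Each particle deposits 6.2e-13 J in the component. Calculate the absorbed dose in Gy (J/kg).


Total energy deposited = rate * time * E_per
  = 112010 * 33979140 * 6.2e-13 = 2.3597 J
Dose = E_total / mass = 2.3597 / 37.97
Dose = 0.06214701 Gy

0.0621 Gy


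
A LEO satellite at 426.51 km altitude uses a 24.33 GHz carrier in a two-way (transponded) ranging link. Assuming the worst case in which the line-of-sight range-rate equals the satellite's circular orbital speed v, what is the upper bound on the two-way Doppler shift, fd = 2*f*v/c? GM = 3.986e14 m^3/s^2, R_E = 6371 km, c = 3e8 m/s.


r = 6.79751e+06 m
v = sqrt(mu/r) = 7657.6184 m/s (worst-case radial velocity)
f = 24.33 GHz = 2.433e+10 Hz
fd = 2*f*v/c = 2*2.433e+10*7657.6184/3.0e+08
fd = 1.2420657e+06 Hz

1.2421e+06 Hz


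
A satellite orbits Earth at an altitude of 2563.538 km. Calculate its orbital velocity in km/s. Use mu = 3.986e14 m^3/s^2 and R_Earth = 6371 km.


r = R_E + alt = 6371.0 + 2563.538 = 8934.5380 km = 8.934538e+06 m
v = sqrt(mu/r) = sqrt(3.986e14 / 8.934538e+06) = 6679.3253 m/s = 6.6793 km/s

6.6793 km/s


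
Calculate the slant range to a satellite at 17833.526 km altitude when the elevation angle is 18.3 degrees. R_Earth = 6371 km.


h = 17833.526 km, el = 18.3 deg
d = -R_E*sin(el) + sqrt((R_E*sin(el))^2 + 2*R_E*h + h^2)
d = -6371.0000*sin(0.3193953) + sqrt((6371.0000*0.3139925)^2 + 2*6371.0000*17833.526 + 17833.526^2)
d = 21436.0901 km

21436.0901 km


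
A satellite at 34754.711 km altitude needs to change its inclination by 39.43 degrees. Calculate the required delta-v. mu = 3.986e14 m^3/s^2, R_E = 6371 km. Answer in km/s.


r = 41125.7110 km = 4.1125711e+07 m
V = sqrt(mu/r) = 3113.2352 m/s
di = 39.43 deg = 0.6881833 rad
dV = 2*V*sin(di/2) = 2*3113.2352*sin(0.3440917)
dV = 2100.4483 m/s = 2.1004 km/s

2.1004 km/s


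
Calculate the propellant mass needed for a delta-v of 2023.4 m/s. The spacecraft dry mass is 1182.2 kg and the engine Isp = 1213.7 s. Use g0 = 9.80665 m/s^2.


ve = Isp * g0 = 1213.7 * 9.80665 = 11902.331105 m/s
mass ratio = exp(dv/ve) = exp(2023.4/11902.331105) = 1.18530522
m_prop = m_dry * (mr - 1) = 1182.2 * (1.18530522 - 1)
m_prop = 219.0678 kg

219.0678 kg


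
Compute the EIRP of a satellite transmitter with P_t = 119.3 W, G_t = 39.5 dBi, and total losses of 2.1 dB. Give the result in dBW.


Pt = 119.3 W = 20.7664 dBW
EIRP = Pt_dBW + Gt - losses = 20.7664 + 39.5 - 2.1 = 58.1664 dBW

58.1664 dBW


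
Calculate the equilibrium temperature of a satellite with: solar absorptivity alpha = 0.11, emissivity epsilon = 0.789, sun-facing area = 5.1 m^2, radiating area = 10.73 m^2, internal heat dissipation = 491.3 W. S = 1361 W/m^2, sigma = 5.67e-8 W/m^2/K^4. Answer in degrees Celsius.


Numerator = alpha*S*A_sun + Q_int = 0.11*1361*5.1 + 491.3 = 1254.8210 W
Denominator = eps*sigma*A_rad = 0.789*5.67e-8*10.73 = 4.800205e-07 W/K^4
T^4 = 2.6140988e+09 K^4
T = 226.1156 K = -47.0344 C

-47.0344 degrees Celsius


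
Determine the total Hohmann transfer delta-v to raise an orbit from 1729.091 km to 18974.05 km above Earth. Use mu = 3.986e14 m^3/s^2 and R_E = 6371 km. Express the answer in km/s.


r1 = 8100.0910 km = 8.100091e+06 m
r2 = 25345.0500 km = 2.534505e+07 m
dv1 = sqrt(mu/r1)*(sqrt(2*r2/(r1+r2)) - 1) = 1621.1860 m/s
dv2 = sqrt(mu/r2)*(1 - sqrt(2*r1/(r1+r2))) = 1205.6794 m/s
total dv = |dv1| + |dv2| = 1621.1860 + 1205.6794 = 2826.8654 m/s = 2.8269 km/s

2.8269 km/s


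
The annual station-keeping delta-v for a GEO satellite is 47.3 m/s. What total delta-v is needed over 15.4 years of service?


dV = rate * years = 47.3 * 15.4
dV = 728.4200 m/s

728.4200 m/s


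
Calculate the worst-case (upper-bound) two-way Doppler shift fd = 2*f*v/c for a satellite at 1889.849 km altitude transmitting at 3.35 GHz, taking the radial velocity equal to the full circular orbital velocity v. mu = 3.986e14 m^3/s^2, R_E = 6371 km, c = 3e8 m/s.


r = 8.260849e+06 m
v = sqrt(mu/r) = 6946.3443 m/s (worst-case radial velocity)
f = 3.35 GHz = 3.35e+09 Hz
fd = 2*f*v/c = 2*3.35e+09*6946.3443/3.0e+08
fd = 155135.0226 Hz

155135.0226 Hz


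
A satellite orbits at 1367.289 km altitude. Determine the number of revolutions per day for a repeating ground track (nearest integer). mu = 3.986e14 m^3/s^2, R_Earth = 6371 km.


r = 7.738289e+06 m
T = 2*pi*sqrt(r^3/mu) = 6774.5217 s = 112.9087 min
revs/day = 1440 / 112.9087 = 12.7537
Rounded: 13 revolutions per day

13 revolutions per day


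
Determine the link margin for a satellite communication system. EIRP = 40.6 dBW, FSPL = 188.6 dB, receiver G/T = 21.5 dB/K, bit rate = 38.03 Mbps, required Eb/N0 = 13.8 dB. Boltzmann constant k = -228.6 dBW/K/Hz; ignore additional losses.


C/N0 = EIRP - FSPL + G/T - k = 40.6 - 188.6 + 21.5 - (-228.6)
C/N0 = 102.1000 dB-Hz
R_b = 38.03 Mbps = 3.803e+07 bps -> 10*log10(R_b) = 75.8013 dB-Hz
Eb/N0 = C/N0 - 10*log10(R_b) = 102.1000 - 75.8013 = 26.2987 dB
Margin = Eb/N0 - Eb/N0_req = 26.2987 - 13.8 = 12.4987 dB (link closes)

12.4987 dB


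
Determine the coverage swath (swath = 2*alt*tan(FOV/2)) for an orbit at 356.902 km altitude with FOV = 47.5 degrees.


FOV = 47.5 deg = 0.8290314 rad
swath = 2 * alt * tan(FOV/2) = 2 * 356.902 * tan(0.4145157)
swath = 2 * 356.902 * 0.4400105
swath = 314.0813 km

314.0813 km


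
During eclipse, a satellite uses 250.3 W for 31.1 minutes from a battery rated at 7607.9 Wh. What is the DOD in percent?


E_used = P * t / 60 = 250.3 * 31.1 / 60 = 129.7388 Wh
DOD = E_used / E_total * 100 = 129.7388 / 7607.9 * 100
DOD = 1.7053 %

1.7053 %


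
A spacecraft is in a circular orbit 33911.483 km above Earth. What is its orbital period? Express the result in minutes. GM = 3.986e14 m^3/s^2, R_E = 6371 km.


r = 40282.4830 km = 4.0282483e+07 m
T = 2*pi*sqrt(r^3/mu) = 2*pi*sqrt(6.5365517e+22 / 3.986e14)
T = 80461.0267 s = 1341.0171 min

1341.0171 minutes


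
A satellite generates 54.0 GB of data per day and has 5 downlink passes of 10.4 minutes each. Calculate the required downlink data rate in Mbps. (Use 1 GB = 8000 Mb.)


total contact time = 5 * 10.4 * 60 = 3120.0000 s
data = 54.0 GB = 432000.0000 Mb
rate = 432000.0000 / 3120.0000 = 138.4615 Mbps

138.4615 Mbps


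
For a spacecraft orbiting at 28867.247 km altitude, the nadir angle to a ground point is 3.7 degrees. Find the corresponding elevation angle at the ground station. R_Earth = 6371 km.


r = R_E + alt = 35238.2470 km
Law of sines in the satellite / Earth-center / ground-point triangle:
  sin(nadir)/R_E = sin(90 + el)/r  =>  cos(el) = (r/R_E)*sin(nadir)
cos(el) = (35238.2470 / 6371.0000) * sin(3.7 deg) = 0.3569307
el = arccos(0.3569307) = 69.0882 deg
(Earth-central angle = 90 - nadir - el = 17.2118 deg)

69.0882 degrees


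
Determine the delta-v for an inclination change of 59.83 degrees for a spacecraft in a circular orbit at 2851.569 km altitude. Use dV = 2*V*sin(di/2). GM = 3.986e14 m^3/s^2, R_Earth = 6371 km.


r = 9222.5690 km = 9.222569e+06 m
V = sqrt(mu/r) = 6574.1966 m/s
di = 59.83 deg = 1.0442 rad
dV = 2*V*sin(di/2) = 2*6574.1966*sin(0.5221152)
dV = 6557.2967 m/s = 6.5573 km/s

6.5573 km/s


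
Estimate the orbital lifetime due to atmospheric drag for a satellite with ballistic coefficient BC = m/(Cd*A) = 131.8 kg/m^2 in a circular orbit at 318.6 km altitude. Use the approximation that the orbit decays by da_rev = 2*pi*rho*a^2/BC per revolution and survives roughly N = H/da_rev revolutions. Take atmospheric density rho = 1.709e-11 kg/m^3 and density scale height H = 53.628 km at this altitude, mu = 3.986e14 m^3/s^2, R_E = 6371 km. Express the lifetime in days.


a = R_E + alt = 6689.6000 km = 6.6896e+06 m
da_rev = 2*pi*rho*a^2/BC = 2*pi*1.709e-11*(6.6896e+06)^2/131.8 = 36.459174 m per revolution
N = H/da_rev = 53628.0000 m / 36.459174 m = 1470.9055 revolutions
P = 2*pi*sqrt(a^3/mu) = 5445.1700 s
lifetime = N*P = 1470.9055 * 5445.1700 = 8.0093307e+06 s = 92.7006 days

92.7006 days


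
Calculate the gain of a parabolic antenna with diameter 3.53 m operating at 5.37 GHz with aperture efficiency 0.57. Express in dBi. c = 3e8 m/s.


lambda = c/f = 3e8 / 5.37e+09 = 0.05586592 m
G = eta*(pi*D/lambda)^2 = 0.57*(pi*3.53/0.05586592)^2
G = 22461.0510 (linear)
G = 10*log10(22461.0510) = 43.5143 dBi

43.5143 dBi


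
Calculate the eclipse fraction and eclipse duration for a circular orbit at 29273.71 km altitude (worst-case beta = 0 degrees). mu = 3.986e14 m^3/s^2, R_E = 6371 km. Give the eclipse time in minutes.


r = 35644.7100 km
T = 1116.2272 min
Eclipse fraction = arcsin(R_E/r)/pi = arcsin(6371.0000/35644.7100)/pi
= arcsin(0.1787362)/pi = 0.05720086
Eclipse duration = 0.05720086 * 1116.2272 = 63.8492 min

63.8492 minutes


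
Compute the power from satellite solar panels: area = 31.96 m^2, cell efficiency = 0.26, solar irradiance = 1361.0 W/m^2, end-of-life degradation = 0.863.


P = area * eta * S * degradation
P = 31.96 * 0.26 * 1361.0 * 0.863
P = 9759.9825 W

9759.9825 W


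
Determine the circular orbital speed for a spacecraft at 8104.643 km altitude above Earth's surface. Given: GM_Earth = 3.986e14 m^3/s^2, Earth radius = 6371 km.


r = R_E + alt = 6371.0 + 8104.643 = 14475.6430 km = 1.4475643e+07 m
v = sqrt(mu/r) = sqrt(3.986e14 / 1.4475643e+07) = 5247.4670 m/s = 5.2475 km/s

5.2475 km/s


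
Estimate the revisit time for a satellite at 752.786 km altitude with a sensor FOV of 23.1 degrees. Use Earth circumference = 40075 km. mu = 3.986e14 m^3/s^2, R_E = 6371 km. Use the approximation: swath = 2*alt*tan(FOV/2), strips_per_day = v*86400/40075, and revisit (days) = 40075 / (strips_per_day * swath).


swath = 2*752.786*tan(0.2015855) = 307.6806 km
v = sqrt(mu/r) = 7480.2001 m/s = 7.4802 km/s
strips/day = v*86400/40075 = 7.4802*86400/40075 = 16.1270
coverage/day = strips * swath = 16.1270 * 307.6806 = 4961.9628 km
revisit = 40075 / 4961.9628 = 8.0764 days

8.0764 days


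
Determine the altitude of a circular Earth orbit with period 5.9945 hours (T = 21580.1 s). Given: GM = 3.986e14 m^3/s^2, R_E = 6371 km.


T = 21580.1 s
r = (mu*T^2/(4*pi^2))^(1/3) = (3.986e14 * 21580.1^2 / (4*pi^2))^(1/3)
r = 1.6753086e+07 m = 16753.0861 km
alt = r - R_E = 16753.0861 - 6371 = 10382.0861 km

10382.0861 km


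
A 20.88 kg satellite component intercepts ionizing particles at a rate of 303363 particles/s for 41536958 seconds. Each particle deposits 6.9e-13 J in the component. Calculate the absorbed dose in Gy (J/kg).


Total energy deposited = rate * time * E_per
  = 303363 * 41536958 * 6.9e-13 = 8.6945 J
Dose = E_total / mass = 8.6945 / 20.88
Dose = 0.416405 Gy

0.4164 Gy


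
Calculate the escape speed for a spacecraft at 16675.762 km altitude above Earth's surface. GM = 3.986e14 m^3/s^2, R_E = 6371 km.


r = 6371.0 + 16675.762 = 23046.7620 km = 2.3046762e+07 m
v_esc = sqrt(2*mu/r) = sqrt(2*3.986e14 / 2.3046762e+07)
v_esc = 5881.3725 m/s = 5.8814 km/s

5.8814 km/s


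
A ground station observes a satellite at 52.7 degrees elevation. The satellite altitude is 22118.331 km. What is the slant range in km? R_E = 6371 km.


h = 22118.331 km, el = 52.7 deg
d = -R_E*sin(el) + sqrt((R_E*sin(el))^2 + 2*R_E*h + h^2)
d = -6371.0000*sin(0.9197885) + sqrt((6371.0000*0.7954735)^2 + 2*6371.0000*22118.331 + 22118.331^2)
d = 23158.5610 km

23158.5610 km


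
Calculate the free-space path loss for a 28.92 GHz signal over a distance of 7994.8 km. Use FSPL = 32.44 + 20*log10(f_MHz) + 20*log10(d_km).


f = 28.92 GHz = 28920.0000 MHz
d = 7994.8 km
FSPL = 32.44 + 20*log10(28920.0000) + 20*log10(7994.8)
FSPL = 32.44 + 89.2240 + 78.0562
FSPL = 199.7201 dB

199.7201 dB


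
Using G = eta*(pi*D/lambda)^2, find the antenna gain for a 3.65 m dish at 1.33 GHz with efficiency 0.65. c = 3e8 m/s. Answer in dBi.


lambda = c/f = 3e8 / 1.33e+09 = 0.2255639 m
G = eta*(pi*D/lambda)^2 = 0.65*(pi*3.65/0.2255639)^2
G = 1679.8078 (linear)
G = 10*log10(1679.8078) = 32.2526 dBi

32.2526 dBi


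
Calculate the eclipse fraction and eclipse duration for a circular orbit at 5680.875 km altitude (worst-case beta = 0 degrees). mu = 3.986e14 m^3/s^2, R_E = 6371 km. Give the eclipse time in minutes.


r = 12051.8750 km
T = 219.4532 min
Eclipse fraction = arcsin(R_E/r)/pi = arcsin(6371.0000/12051.8750)/pi
= arcsin(0.5286314)/pi = 0.1772946
Eclipse duration = 0.1772946 * 219.4532 = 38.9079 min

38.9079 minutes


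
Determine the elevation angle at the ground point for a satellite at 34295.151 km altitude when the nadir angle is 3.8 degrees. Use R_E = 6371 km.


r = R_E + alt = 40666.1510 km
Law of sines in the satellite / Earth-center / ground-point triangle:
  sin(nadir)/R_E = sin(90 + el)/r  =>  cos(el) = (r/R_E)*sin(nadir)
cos(el) = (40666.1510 / 6371.0000) * sin(3.8 deg) = 0.4230269
el = arccos(0.4230269) = 64.9742 deg
(Earth-central angle = 90 - nadir - el = 21.2258 deg)

64.9742 degrees


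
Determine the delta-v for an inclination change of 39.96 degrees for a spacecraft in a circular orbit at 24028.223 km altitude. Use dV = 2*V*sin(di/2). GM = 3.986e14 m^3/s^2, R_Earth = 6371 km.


r = 30399.2230 km = 3.0399223e+07 m
V = sqrt(mu/r) = 3621.0740 m/s
di = 39.96 deg = 0.6974336 rad
dV = 2*V*sin(di/2) = 2*3621.0740*sin(0.3487168)
dV = 2474.5848 m/s = 2.4746 km/s

2.4746 km/s


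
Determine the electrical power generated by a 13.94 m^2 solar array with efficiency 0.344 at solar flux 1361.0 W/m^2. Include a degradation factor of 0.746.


P = area * eta * S * degradation
P = 13.94 * 0.344 * 1361.0 * 0.746
P = 4868.7578 W

4868.7578 W


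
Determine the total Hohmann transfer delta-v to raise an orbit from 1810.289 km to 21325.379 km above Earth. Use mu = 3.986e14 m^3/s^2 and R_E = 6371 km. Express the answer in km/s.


r1 = 8181.2890 km = 8.181289e+06 m
r2 = 27696.3790 km = 2.7696379e+07 m
dv1 = sqrt(mu/r1)*(sqrt(2*r2/(r1+r2)) - 1) = 1693.0185 m/s
dv2 = sqrt(mu/r2)*(1 - sqrt(2*r1/(r1+r2))) = 1231.6975 m/s
total dv = |dv1| + |dv2| = 1693.0185 + 1231.6975 = 2924.7160 m/s = 2.9247 km/s

2.9247 km/s


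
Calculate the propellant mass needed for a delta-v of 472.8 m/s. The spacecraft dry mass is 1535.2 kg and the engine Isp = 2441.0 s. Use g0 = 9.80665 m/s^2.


ve = Isp * g0 = 2441.0 * 9.80665 = 23938.032650 m/s
mass ratio = exp(dv/ve) = exp(472.8/23938.032650) = 1.01994734
m_prop = m_dry * (mr - 1) = 1535.2 * (1.01994734 - 1)
m_prop = 30.6232 kg

30.6232 kg


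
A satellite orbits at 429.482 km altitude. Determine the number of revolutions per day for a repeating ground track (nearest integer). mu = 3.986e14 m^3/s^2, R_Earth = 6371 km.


r = 6.800482e+06 m
T = 2*pi*sqrt(r^3/mu) = 5581.1123 s = 93.0185 min
revs/day = 1440 / 93.0185 = 15.4808
Rounded: 15 revolutions per day

15 revolutions per day


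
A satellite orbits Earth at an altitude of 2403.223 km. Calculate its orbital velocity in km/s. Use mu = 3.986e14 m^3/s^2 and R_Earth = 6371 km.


r = R_E + alt = 6371.0 + 2403.223 = 8774.2230 km = 8.774223e+06 m
v = sqrt(mu/r) = sqrt(3.986e14 / 8.774223e+06) = 6740.0685 m/s = 6.7401 km/s

6.7401 km/s


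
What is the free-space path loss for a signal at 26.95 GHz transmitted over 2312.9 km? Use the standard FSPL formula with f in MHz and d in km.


f = 26.95 GHz = 26950.0000 MHz
d = 2312.9 km
FSPL = 32.44 + 20*log10(26950.0000) + 20*log10(2312.9)
FSPL = 32.44 + 88.6112 + 67.2831
FSPL = 188.3343 dB

188.3343 dB


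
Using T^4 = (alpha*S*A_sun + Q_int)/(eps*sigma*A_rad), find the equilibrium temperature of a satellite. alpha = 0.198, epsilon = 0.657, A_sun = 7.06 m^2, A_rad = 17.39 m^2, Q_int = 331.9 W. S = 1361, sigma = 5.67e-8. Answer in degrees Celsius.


Numerator = alpha*S*A_sun + Q_int = 0.198*1361*7.06 + 331.9 = 2234.4147 W
Denominator = eps*sigma*A_rad = 0.657*5.67e-8*17.39 = 6.4781054e-07 W/K^4
T^4 = 3.4491793e+09 K^4
T = 242.3421 K = -30.8079 C

-30.8079 degrees Celsius


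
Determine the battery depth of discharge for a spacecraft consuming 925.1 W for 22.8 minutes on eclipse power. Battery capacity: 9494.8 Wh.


E_used = P * t / 60 = 925.1 * 22.8 / 60 = 351.5380 Wh
DOD = E_used / E_total * 100 = 351.5380 / 9494.8 * 100
DOD = 3.7024 %

3.7024 %


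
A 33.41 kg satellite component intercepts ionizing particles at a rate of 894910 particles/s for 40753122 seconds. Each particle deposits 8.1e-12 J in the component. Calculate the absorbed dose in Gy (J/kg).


Total energy deposited = rate * time * E_per
  = 894910 * 40753122 * 8.1e-12 = 295.4100 J
Dose = E_total / mass = 295.4100 / 33.41
Dose = 8.8420 Gy

8.8420 Gy


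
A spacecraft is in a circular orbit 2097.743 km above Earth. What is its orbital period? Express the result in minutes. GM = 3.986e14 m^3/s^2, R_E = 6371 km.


r = 8468.7430 km = 8.468743e+06 m
T = 2*pi*sqrt(r^3/mu) = 2*pi*sqrt(6.0737493e+20 / 3.986e14)
T = 7756.0331 s = 129.2672 min

129.2672 minutes


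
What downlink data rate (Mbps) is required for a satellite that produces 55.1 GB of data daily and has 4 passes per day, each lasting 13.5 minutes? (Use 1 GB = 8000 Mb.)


total contact time = 4 * 13.5 * 60 = 3240.0000 s
data = 55.1 GB = 440800.0000 Mb
rate = 440800.0000 / 3240.0000 = 136.0494 Mbps

136.0494 Mbps


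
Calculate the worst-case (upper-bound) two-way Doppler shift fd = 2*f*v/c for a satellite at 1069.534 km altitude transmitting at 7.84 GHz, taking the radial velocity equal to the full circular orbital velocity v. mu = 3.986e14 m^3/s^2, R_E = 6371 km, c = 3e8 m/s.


r = 7.440534e+06 m
v = sqrt(mu/r) = 7319.2502 m/s (worst-case radial velocity)
f = 7.84 GHz = 7.84e+09 Hz
fd = 2*f*v/c = 2*7.84e+09*7319.2502/3.0e+08
fd = 382552.8115 Hz

382552.8115 Hz


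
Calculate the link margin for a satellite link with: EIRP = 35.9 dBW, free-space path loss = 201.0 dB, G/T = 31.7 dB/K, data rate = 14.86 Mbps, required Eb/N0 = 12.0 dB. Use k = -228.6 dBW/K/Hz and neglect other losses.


C/N0 = EIRP - FSPL + G/T - k = 35.9 - 201.0 + 31.7 - (-228.6)
C/N0 = 95.2000 dB-Hz
R_b = 14.86 Mbps = 1.486e+07 bps -> 10*log10(R_b) = 71.7202 dB-Hz
Eb/N0 = C/N0 - 10*log10(R_b) = 95.2000 - 71.7202 = 23.4798 dB
Margin = Eb/N0 - Eb/N0_req = 23.4798 - 12.0 = 11.4798 dB (link closes)

11.4798 dB


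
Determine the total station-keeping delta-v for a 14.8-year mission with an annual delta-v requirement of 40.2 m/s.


dV = rate * years = 40.2 * 14.8
dV = 594.9600 m/s

594.9600 m/s


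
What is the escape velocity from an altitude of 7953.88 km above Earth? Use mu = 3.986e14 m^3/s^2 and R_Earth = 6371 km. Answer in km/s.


r = 6371.0 + 7953.88 = 14324.8800 km = 1.432488e+07 m
v_esc = sqrt(2*mu/r) = sqrt(2*3.986e14 / 1.432488e+07)
v_esc = 7459.9883 m/s = 7.4600 km/s

7.4600 km/s


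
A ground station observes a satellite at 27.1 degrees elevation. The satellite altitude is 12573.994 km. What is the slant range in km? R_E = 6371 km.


h = 12573.994 km, el = 27.1 deg
d = -R_E*sin(el) + sqrt((R_E*sin(el))^2 + 2*R_E*h + h^2)
d = -6371.0000*sin(0.4729842) + sqrt((6371.0000*0.4555449)^2 + 2*6371.0000*12573.994 + 12573.994^2)
d = 15173.8504 km

15173.8504 km


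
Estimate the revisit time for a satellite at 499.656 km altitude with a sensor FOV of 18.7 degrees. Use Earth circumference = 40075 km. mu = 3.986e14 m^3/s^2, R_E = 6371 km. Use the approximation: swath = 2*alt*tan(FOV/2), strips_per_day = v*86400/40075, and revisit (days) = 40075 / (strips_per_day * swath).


swath = 2*499.656*tan(0.1631883) = 164.5392 km
v = sqrt(mu/r) = 7616.7473 m/s = 7.6167 km/s
strips/day = v*86400/40075 = 7.6167*86400/40075 = 16.4214
coverage/day = strips * swath = 16.4214 * 164.5392 = 2701.9613 km
revisit = 40075 / 2701.9613 = 14.8318 days

14.8318 days
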